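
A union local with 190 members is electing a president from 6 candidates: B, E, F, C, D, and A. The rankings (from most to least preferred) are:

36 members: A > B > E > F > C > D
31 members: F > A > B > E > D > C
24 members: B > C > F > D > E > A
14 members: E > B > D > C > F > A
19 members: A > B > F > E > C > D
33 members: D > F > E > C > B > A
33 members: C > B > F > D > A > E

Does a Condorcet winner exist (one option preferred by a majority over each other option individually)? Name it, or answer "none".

B

B vs E: 143–47 for B.
B vs F: 126–64 for B.
B vs C: 124–66 for B.
B vs D: 157–33 for B.
B vs A: 104–86 for B.
B beats every other option head-to-head.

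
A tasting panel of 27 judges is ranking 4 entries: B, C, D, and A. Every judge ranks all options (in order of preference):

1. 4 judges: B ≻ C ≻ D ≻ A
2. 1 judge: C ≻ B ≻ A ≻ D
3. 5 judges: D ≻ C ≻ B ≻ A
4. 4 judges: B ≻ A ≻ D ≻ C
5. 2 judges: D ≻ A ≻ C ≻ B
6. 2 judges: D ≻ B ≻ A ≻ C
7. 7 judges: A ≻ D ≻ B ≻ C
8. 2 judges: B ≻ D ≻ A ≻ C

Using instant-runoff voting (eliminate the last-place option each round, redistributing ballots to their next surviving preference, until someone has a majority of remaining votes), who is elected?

D

Round 1: B 10, C 1, D 9, A 7. Eliminate C.
Round 2: B 11, D 9, A 7. Eliminate A.
Round 3: B 11, D 16. D has a majority.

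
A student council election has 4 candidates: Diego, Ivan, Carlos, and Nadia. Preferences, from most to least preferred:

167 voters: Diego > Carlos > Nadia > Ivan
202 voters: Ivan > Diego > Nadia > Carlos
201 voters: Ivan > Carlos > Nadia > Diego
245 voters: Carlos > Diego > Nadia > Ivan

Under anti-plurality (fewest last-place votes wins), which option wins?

Nadia

Last-place votes: Diego 201, Ivan 412, Carlos 202, Nadia 0.
Nadia is ranked last by the fewest voters, so Nadia wins.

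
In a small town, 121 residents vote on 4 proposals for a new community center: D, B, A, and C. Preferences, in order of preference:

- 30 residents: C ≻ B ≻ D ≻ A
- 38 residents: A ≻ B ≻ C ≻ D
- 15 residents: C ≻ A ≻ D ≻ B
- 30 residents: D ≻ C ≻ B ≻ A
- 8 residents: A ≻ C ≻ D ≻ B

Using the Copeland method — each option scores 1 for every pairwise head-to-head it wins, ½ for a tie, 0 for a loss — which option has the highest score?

C

D: loses to B, A, and C → score 0.
B: beats D; loses to A and C → score 1.
A: beats D and B; loses to C → score 2.
C: beats D, B, and A → score 3.
C has the best pairwise record.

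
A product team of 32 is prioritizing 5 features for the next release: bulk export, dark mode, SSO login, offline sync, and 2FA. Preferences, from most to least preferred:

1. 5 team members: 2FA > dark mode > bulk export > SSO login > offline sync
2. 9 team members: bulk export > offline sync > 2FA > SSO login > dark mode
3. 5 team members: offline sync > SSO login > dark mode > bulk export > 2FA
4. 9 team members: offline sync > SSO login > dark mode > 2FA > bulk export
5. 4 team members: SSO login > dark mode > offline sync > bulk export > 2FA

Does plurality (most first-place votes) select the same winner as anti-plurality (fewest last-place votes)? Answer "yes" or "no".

Plurality — first-place votes: bulk export 9, dark mode 0, SSO login 4, offline sync 14, 2FA 5. Winner: offline sync.
Anti-plurality — last-place votes: bulk export 9, dark mode 9, SSO login 0, offline sync 5, 2FA 9. Winner: SSO login.
The two methods disagree.

no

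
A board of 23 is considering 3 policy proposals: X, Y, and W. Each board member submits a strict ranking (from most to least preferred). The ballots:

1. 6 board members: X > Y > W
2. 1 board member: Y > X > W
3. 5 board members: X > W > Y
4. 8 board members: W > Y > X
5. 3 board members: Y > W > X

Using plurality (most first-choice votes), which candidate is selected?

X

First-place votes: X 11, Y 4, W 8.
X has the most first-place votes.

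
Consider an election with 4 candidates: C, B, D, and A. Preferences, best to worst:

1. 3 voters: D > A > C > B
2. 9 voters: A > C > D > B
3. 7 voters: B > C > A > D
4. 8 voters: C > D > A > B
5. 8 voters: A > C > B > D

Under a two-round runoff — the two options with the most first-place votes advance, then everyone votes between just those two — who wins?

A

Round 1 first-place votes: C 8, B 7, D 3, A 17.
A and C advance.
Runoff: A is preferred to C by 20 voters; C by 15.
A wins the runoff.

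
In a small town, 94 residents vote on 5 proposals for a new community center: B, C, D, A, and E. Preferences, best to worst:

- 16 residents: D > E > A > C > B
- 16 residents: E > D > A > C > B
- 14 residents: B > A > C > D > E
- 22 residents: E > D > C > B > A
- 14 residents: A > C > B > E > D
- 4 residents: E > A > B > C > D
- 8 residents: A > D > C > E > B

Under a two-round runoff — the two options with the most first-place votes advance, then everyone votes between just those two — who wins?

E

Round 1 first-place votes: B 14, C 0, D 16, A 22, E 42.
E and A advance.
Runoff: E is preferred to A by 58 voters; A by 36.
E wins the runoff.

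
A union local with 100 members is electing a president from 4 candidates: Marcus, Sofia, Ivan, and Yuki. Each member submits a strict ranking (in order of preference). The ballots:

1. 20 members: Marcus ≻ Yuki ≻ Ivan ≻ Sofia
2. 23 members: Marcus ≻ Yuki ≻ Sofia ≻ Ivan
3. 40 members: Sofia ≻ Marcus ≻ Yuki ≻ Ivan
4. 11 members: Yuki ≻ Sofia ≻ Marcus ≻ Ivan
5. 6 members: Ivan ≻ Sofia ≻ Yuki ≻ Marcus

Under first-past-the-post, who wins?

First-place votes: Marcus 43, Sofia 40, Ivan 6, Yuki 11.
Marcus has the most first-place votes.

Marcus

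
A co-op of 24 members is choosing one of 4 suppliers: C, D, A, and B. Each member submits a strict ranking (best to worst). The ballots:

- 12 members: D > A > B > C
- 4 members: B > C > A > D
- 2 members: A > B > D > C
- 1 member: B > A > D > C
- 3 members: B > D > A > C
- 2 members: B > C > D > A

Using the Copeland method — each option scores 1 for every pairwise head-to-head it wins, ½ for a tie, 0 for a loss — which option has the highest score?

C: loses to D, A, and B → score 0.
D: beats C and A; ties B → score 2.5.
A: beats C and B; loses to D → score 2.
B: beats C; ties D; loses to A → score 1.5.
D has the best pairwise record.

D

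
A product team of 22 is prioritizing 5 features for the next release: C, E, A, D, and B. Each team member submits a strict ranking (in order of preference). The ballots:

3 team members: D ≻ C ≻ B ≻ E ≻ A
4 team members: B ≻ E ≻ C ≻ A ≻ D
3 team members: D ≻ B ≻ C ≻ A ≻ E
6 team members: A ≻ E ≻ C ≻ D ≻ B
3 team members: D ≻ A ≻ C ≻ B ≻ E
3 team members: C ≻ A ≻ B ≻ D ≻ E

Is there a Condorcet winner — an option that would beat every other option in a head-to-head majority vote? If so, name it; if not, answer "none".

C

C vs E: 12–10 for C.
C vs A: 13–9 for C.
C vs D: 13–9 for C.
C vs B: 15–7 for C.
C beats every other option head-to-head.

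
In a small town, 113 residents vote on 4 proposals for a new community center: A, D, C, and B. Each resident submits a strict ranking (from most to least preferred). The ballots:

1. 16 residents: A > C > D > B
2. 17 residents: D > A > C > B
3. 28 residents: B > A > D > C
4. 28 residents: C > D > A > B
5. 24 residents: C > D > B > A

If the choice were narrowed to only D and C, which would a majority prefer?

Voters preferring D to C: 45; preferring C to D: 68.
C wins the head-to-head.

C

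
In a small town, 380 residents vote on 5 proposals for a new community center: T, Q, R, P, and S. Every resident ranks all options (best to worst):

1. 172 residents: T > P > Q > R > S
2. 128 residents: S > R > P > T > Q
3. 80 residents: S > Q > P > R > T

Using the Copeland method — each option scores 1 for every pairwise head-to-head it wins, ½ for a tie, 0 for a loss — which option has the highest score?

S

T: beats Q; loses to R, P, and S → score 1.
Q: beats R; loses to T, P, and S → score 1.
R: beats T; loses to Q, P, and S → score 1.
P: beats T, Q, and R; loses to S → score 3.
S: beats T, Q, R, and P → score 4.
S has the best pairwise record.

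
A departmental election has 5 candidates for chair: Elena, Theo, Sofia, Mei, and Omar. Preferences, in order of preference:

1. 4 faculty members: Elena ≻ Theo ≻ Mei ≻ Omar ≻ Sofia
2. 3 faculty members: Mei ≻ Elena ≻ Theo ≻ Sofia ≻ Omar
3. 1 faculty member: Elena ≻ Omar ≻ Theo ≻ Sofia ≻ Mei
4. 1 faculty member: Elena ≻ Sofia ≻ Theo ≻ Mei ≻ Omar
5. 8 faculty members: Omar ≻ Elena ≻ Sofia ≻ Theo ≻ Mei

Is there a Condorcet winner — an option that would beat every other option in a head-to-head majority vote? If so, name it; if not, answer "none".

Elena

Elena vs Theo: 17–0 for Elena.
Elena vs Sofia: 17–0 for Elena.
Elena vs Mei: 14–3 for Elena.
Elena vs Omar: 9–8 for Elena.
Elena beats every other option head-to-head.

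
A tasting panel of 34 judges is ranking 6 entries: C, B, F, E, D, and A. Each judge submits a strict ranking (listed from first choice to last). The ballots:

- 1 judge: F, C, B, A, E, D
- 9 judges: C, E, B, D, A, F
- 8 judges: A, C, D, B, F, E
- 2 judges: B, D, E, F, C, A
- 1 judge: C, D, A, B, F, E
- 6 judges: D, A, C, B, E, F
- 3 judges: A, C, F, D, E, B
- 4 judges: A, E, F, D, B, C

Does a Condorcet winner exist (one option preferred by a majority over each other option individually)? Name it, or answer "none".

none

Checking pairwise contests:
A beats C 21–13.
C beats B 28–6.
C beats F 27–7.
C beats E 28–6.
C beats D 22–12.
D beats A 18–16.
Every option loses at least one head-to-head, so there is no Condorcet winner.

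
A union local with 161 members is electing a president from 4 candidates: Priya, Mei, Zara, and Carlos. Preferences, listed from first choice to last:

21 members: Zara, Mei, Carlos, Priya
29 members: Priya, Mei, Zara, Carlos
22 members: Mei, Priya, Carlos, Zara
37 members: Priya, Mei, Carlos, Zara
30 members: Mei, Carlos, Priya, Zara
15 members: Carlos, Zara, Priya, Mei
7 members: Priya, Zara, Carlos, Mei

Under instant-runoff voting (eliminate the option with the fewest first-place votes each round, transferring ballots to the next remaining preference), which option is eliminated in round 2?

Round 1: Priya 73, Mei 52, Zara 21, Carlos 15. Eliminate Carlos.
Round 2: Priya 73, Mei 52, Zara 36. Eliminate Zara.

Zara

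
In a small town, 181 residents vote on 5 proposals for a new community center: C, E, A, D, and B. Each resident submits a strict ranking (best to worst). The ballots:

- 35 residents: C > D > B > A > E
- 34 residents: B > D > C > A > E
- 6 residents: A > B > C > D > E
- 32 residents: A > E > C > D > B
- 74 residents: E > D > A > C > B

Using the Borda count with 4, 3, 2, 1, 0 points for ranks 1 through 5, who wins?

C: 35·4 + 34·2 + 6·2 + 32·2 + 74·1 = 358
E: 35·0 + 34·0 + 6·0 + 32·3 + 74·4 = 392
A: 35·1 + 34·1 + 6·4 + 32·4 + 74·2 = 369
D: 35·3 + 34·3 + 6·1 + 32·1 + 74·3 = 467
B: 35·2 + 34·4 + 6·3 + 32·0 + 74·0 = 224
D has the highest Borda score (467).

D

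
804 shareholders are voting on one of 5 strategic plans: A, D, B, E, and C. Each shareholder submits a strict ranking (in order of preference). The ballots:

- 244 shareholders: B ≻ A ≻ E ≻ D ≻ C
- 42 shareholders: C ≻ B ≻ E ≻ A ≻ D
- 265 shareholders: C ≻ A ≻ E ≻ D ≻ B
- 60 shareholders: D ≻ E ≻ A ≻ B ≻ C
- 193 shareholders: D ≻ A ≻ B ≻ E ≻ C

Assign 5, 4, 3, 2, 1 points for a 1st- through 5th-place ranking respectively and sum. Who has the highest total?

A: 244·4 + 42·2 + 265·4 + 60·3 + 193·4 = 3072
D: 244·2 + 42·1 + 265·2 + 60·5 + 193·5 = 2325
B: 244·5 + 42·4 + 265·1 + 60·2 + 193·3 = 2352
E: 244·3 + 42·3 + 265·3 + 60·4 + 193·2 = 2279
C: 244·1 + 42·5 + 265·5 + 60·1 + 193·1 = 2032
A has the highest Borda score (3072).

A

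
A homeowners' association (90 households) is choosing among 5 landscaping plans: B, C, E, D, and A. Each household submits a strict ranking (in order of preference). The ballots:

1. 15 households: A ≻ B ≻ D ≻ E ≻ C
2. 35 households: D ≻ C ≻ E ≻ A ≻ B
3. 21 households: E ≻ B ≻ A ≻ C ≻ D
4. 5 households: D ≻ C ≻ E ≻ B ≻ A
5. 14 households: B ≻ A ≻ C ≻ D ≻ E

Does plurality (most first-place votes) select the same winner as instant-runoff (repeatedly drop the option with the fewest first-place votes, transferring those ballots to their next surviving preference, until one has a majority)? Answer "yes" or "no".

Plurality — first-place votes: B 14, C 0, E 21, D 40, A 15. Winner: D.
Instant-runoff — R1 B 14, C 0, E 21, D 40, A 15 (C out); R2 B 14, E 21, D 40, A 15 (B out); R3 E 21, D 40, A 29 (E out); R4 D 40, A 50 (A winner). Winner: A.
The two methods disagree.

no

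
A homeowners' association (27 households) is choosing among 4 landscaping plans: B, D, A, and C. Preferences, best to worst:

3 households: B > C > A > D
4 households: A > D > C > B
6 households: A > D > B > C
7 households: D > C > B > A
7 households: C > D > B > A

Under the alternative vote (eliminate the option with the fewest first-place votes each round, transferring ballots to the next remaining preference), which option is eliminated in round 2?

Round 1: B 3, D 7, A 10, C 7. Eliminate B.
Round 2: D 7, A 10, C 10. Eliminate D.

D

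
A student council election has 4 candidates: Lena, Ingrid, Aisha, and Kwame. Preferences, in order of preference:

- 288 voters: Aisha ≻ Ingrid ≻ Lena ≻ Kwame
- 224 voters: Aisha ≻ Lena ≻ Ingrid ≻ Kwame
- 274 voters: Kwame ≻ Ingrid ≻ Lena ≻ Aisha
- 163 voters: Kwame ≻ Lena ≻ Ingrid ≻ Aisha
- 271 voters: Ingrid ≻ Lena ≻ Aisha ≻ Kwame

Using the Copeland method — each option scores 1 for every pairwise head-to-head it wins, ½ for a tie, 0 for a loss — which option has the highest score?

Ingrid

Lena: beats Aisha and Kwame; loses to Ingrid → score 2.
Ingrid: beats Lena, Aisha, and Kwame → score 3.
Aisha: beats Kwame; loses to Lena and Ingrid → score 1.
Kwame: loses to Lena, Ingrid, and Aisha → score 0.
Ingrid has the best pairwise record.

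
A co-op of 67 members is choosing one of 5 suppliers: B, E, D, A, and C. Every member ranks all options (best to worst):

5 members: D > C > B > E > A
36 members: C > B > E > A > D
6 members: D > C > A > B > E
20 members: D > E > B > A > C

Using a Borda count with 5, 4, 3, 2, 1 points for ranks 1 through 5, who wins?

B: 5·3 + 36·4 + 6·2 + 20·3 = 231
E: 5·2 + 36·3 + 6·1 + 20·4 = 204
D: 5·5 + 36·1 + 6·5 + 20·5 = 191
A: 5·1 + 36·2 + 6·3 + 20·2 = 135
C: 5·4 + 36·5 + 6·4 + 20·1 = 244
C has the highest Borda score (244).

C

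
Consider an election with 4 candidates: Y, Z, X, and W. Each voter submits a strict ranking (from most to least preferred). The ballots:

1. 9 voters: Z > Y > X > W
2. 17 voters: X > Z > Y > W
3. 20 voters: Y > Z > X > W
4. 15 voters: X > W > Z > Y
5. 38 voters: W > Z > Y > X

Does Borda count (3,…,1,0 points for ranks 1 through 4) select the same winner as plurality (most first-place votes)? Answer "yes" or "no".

Borda — scores: Y 133, Z 192, X 125, W 144. Winner: Z.
Plurality — first-place votes: Y 20, Z 9, X 32, W 38. Winner: W.
The two methods disagree.

no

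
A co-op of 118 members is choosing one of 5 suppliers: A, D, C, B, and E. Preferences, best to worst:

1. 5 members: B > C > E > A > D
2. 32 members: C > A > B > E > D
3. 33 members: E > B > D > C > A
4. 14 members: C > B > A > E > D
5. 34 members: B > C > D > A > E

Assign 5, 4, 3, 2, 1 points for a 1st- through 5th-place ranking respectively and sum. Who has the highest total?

B

A: 5·2 + 32·4 + 33·1 + 14·3 + 34·2 = 281
D: 5·1 + 32·1 + 33·3 + 14·1 + 34·3 = 252
C: 5·4 + 32·5 + 33·2 + 14·5 + 34·4 = 452
B: 5·5 + 32·3 + 33·4 + 14·4 + 34·5 = 479
E: 5·3 + 32·2 + 33·5 + 14·2 + 34·1 = 306
B has the highest Borda score (479).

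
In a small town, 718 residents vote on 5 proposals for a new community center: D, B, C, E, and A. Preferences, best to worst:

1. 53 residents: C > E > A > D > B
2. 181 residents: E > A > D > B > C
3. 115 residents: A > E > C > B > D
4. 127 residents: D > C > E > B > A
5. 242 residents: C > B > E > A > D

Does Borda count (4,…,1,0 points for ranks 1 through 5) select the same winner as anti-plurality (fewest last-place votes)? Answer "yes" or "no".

yes

Borda — scores: D 923, B 1149, C 1791, E 1966, A 1351. Winner: E.
Anti-plurality — last-place votes: D 357, B 53, C 181, E 0, A 127. Winner: E.
The two methods agree.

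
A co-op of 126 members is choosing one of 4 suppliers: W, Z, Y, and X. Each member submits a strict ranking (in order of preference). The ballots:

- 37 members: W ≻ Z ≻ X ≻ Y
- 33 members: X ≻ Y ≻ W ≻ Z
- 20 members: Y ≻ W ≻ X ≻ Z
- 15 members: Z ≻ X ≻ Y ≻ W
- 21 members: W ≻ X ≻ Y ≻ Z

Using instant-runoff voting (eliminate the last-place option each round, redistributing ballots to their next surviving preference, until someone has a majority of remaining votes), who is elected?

W

Round 1: W 58, Z 15, Y 20, X 33. Eliminate Z.
Round 2: W 58, Y 20, X 48. Eliminate Y.
Round 3: W 78, X 48. W has a majority.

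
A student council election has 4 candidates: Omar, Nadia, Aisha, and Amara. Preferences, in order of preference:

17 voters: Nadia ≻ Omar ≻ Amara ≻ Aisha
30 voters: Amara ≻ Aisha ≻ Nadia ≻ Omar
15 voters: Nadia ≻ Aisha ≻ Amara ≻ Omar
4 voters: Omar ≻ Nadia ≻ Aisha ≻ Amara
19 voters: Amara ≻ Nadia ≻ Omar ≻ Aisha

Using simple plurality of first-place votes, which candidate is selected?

First-place votes: Omar 4, Nadia 32, Aisha 0, Amara 49.
Amara has the most first-place votes.

Amara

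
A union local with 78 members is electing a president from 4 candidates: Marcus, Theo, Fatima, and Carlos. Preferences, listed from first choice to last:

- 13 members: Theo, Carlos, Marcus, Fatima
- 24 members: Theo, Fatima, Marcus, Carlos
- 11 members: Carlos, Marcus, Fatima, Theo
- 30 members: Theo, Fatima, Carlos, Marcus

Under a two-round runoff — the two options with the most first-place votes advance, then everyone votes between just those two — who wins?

Round 1 first-place votes: Marcus 0, Theo 67, Fatima 0, Carlos 11.
Theo and Carlos advance.
Runoff: Theo is preferred to Carlos by 67 voters; Carlos by 11.
Theo wins the runoff.

Theo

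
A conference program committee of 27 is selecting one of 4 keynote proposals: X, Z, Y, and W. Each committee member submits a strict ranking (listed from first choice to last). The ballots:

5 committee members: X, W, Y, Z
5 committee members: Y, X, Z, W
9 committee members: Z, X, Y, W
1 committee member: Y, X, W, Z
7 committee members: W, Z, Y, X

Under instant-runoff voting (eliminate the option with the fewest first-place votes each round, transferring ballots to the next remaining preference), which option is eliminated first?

Round 1: X 5, Z 9, Y 6, W 7. Eliminate X.

X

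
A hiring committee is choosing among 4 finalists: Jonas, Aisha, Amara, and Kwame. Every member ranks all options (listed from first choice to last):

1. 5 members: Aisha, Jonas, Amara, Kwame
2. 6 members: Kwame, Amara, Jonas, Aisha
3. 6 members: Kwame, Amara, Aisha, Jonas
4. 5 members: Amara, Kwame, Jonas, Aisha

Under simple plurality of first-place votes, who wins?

First-place votes: Jonas 0, Aisha 5, Amara 5, Kwame 12.
Kwame has the most first-place votes.

Kwame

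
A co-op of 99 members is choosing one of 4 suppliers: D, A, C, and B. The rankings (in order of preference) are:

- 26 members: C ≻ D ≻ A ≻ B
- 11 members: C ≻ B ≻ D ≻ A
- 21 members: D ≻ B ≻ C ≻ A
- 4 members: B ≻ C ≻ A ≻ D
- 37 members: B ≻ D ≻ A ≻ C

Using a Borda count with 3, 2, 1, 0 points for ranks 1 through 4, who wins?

D

D: 26·2 + 11·1 + 21·3 + 4·0 + 37·2 = 200
A: 26·1 + 11·0 + 21·0 + 4·1 + 37·1 = 67
C: 26·3 + 11·3 + 21·1 + 4·2 + 37·0 = 140
B: 26·0 + 11·2 + 21·2 + 4·3 + 37·3 = 187
D has the highest Borda score (200).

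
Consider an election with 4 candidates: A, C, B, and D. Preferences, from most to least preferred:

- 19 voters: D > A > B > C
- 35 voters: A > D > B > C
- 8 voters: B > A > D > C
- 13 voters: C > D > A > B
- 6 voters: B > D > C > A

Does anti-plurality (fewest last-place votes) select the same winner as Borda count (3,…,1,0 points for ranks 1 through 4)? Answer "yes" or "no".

Anti-plurality — last-place votes: A 6, C 62, B 13, D 0. Winner: D.
Borda — scores: A 172, C 45, B 96, D 173. Winner: D.
The two methods agree.

yes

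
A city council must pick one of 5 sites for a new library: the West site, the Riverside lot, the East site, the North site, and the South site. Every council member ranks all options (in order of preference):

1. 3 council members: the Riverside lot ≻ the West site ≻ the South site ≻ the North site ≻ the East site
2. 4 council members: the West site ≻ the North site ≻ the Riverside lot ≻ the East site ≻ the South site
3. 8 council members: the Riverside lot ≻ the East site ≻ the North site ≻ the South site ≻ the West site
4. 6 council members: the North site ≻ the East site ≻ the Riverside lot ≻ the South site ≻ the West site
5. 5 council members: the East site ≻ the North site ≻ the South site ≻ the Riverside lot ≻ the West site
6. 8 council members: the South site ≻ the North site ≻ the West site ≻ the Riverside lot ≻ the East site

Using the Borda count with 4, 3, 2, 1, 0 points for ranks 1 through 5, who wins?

the North site

the West site: 3·3 + 4·4 + 8·0 + 6·0 + 5·0 + 8·2 = 41
the Riverside lot: 3·4 + 4·2 + 8·4 + 6·2 + 5·1 + 8·1 = 77
the East site: 3·0 + 4·1 + 8·3 + 6·3 + 5·4 + 8·0 = 66
the North site: 3·1 + 4·3 + 8·2 + 6·4 + 5·3 + 8·3 = 94
the South site: 3·2 + 4·0 + 8·1 + 6·1 + 5·2 + 8·4 = 62
the North site has the highest Borda score (94).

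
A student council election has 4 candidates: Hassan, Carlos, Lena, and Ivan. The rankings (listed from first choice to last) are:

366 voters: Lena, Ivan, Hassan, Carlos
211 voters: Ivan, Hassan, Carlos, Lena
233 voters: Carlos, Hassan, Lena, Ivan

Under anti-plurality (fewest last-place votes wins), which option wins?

Last-place votes: Hassan 0, Carlos 366, Lena 211, Ivan 233.
Hassan is ranked last by the fewest voters, so Hassan wins.

Hassan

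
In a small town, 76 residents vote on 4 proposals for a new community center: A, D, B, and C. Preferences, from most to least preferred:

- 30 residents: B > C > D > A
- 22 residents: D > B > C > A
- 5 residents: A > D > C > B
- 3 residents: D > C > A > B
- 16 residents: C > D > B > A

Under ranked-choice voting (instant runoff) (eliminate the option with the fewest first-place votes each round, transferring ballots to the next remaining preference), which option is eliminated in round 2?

C

Round 1: A 5, D 25, B 30, C 16. Eliminate A.
Round 2: D 30, B 30, C 16. Eliminate C.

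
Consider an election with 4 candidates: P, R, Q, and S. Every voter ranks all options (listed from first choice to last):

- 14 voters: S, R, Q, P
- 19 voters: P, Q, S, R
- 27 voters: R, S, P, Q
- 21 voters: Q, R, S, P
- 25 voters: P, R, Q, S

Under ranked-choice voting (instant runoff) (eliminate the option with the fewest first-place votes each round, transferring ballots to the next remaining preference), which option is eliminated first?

S

Round 1: P 44, R 27, Q 21, S 14. Eliminate S.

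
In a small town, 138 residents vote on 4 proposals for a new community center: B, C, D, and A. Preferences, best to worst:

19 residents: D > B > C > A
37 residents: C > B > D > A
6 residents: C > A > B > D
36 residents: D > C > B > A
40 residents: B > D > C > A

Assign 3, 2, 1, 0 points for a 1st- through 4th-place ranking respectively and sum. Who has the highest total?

D

B: 19·2 + 37·2 + 6·1 + 36·1 + 40·3 = 274
C: 19·1 + 37·3 + 6·3 + 36·2 + 40·1 = 260
D: 19·3 + 37·1 + 6·0 + 36·3 + 40·2 = 282
A: 19·0 + 37·0 + 6·2 + 36·0 + 40·0 = 12
D has the highest Borda score (282).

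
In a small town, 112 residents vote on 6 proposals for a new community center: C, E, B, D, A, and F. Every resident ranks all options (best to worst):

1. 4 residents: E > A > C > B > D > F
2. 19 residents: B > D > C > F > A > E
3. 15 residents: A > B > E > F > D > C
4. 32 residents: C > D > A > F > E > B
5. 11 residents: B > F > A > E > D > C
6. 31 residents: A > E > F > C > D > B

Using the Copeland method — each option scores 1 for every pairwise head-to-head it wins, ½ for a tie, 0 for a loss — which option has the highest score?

C: beats B and D; loses to E, A, and F → score 2.
E: beats C, B, and D; loses to A and F → score 3.
B: loses to C, E, D, A, and F → score 0.
D: beats B; loses to C, E, A, and F → score 1.
A: beats C, E, B, D, and F → score 5.
F: beats C, E, B, and D; loses to A → score 4.
A has the best pairwise record.

A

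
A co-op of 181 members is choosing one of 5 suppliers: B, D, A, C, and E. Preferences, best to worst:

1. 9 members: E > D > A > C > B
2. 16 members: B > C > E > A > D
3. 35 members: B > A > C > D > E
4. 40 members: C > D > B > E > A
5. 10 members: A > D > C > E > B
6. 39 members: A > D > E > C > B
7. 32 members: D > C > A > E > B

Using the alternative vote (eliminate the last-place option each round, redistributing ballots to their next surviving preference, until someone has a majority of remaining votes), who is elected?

D

Round 1: B 51, D 32, A 49, C 40, E 9. Eliminate E.
Round 2: B 51, D 41, A 49, C 40. Eliminate C.
Round 3: B 51, D 81, A 49. Eliminate A.
Round 4: B 51, D 130. D has a majority.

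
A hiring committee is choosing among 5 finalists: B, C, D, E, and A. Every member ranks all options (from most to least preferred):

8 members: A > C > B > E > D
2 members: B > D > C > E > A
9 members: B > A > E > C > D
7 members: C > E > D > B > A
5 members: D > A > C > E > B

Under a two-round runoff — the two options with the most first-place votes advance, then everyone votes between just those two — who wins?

Round 1 first-place votes: B 11, C 7, D 5, E 0, A 8.
B and A advance.
Runoff: B is preferred to A by 18 voters; A by 13.
B wins the runoff.

B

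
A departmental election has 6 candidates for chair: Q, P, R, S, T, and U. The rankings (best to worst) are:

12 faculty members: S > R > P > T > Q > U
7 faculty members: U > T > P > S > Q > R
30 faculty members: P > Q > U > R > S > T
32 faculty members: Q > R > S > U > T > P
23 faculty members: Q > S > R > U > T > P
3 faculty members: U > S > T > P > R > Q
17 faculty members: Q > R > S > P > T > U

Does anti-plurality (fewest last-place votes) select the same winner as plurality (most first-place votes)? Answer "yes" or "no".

no

Anti-plurality — last-place votes: Q 3, P 55, R 7, S 0, T 30, U 29. Winner: S.
Plurality — first-place votes: Q 72, P 30, R 0, S 12, T 0, U 10. Winner: Q.
The two methods disagree.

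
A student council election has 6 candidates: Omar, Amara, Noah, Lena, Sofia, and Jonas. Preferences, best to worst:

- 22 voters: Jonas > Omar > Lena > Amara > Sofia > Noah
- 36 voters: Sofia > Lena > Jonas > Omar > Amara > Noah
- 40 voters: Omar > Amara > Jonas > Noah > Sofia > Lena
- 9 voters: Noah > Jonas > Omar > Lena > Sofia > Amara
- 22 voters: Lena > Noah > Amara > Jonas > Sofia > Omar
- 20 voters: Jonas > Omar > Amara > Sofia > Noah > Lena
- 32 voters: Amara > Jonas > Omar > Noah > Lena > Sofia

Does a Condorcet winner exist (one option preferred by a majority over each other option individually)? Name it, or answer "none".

Checking pairwise contests:
Jonas beats Omar 141–40.
Omar beats Amara 127–54.
Omar beats Noah 150–31.
Omar beats Lena 123–58.
Omar beats Sofia 123–58.
Amara beats Jonas 94–87.
Every option loses at least one head-to-head, so there is no Condorcet winner.

none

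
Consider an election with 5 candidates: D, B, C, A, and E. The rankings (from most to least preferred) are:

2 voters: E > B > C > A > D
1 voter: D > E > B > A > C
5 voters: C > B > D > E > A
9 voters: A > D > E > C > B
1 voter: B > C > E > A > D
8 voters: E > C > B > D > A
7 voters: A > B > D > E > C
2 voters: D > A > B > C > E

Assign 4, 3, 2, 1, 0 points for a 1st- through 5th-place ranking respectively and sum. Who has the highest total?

E

D: 2·0 + 1·4 + 5·2 + 9·3 + 1·0 + 8·1 + 7·2 + 2·4 = 71
B: 2·3 + 1·2 + 5·3 + 9·0 + 1·4 + 8·2 + 7·3 + 2·2 = 68
C: 2·2 + 1·0 + 5·4 + 9·1 + 1·3 + 8·3 + 7·0 + 2·1 = 62
A: 2·1 + 1·1 + 5·0 + 9·4 + 1·1 + 8·0 + 7·4 + 2·3 = 74
E: 2·4 + 1·3 + 5·1 + 9·2 + 1·2 + 8·4 + 7·1 + 2·0 = 75
E has the highest Borda score (75).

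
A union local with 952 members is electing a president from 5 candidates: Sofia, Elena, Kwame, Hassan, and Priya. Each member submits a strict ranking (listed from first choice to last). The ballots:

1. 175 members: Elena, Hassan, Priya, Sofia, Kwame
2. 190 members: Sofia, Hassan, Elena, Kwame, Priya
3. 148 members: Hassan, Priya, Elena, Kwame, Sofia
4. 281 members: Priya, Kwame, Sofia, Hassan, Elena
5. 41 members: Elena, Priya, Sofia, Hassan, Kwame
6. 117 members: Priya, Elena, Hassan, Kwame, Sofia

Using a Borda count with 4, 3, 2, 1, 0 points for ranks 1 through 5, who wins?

Sofia: 175·1 + 190·4 + 148·0 + 281·2 + 41·2 + 117·0 = 1579
Elena: 175·4 + 190·2 + 148·2 + 281·0 + 41·4 + 117·3 = 1891
Kwame: 175·0 + 190·1 + 148·1 + 281·3 + 41·0 + 117·1 = 1298
Hassan: 175·3 + 190·3 + 148·4 + 281·1 + 41·1 + 117·2 = 2243
Priya: 175·2 + 190·0 + 148·3 + 281·4 + 41·3 + 117·4 = 2509
Priya has the highest Borda score (2509).

Priya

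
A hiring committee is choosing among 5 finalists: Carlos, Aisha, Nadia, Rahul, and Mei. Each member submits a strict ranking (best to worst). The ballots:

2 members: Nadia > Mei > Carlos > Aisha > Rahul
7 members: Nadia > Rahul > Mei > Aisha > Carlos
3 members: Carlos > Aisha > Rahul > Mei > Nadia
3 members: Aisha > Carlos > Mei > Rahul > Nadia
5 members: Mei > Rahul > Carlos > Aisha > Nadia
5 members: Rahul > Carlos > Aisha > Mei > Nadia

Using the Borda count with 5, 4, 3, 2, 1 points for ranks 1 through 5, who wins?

Rahul

Carlos: 2·3 + 7·1 + 3·5 + 3·4 + 5·3 + 5·4 = 75
Aisha: 2·2 + 7·2 + 3·4 + 3·5 + 5·2 + 5·3 = 70
Nadia: 2·5 + 7·5 + 3·1 + 3·1 + 5·1 + 5·1 = 61
Rahul: 2·1 + 7·4 + 3·3 + 3·2 + 5·4 + 5·5 = 90
Mei: 2·4 + 7·3 + 3·2 + 3·3 + 5·5 + 5·2 = 79
Rahul has the highest Borda score (90).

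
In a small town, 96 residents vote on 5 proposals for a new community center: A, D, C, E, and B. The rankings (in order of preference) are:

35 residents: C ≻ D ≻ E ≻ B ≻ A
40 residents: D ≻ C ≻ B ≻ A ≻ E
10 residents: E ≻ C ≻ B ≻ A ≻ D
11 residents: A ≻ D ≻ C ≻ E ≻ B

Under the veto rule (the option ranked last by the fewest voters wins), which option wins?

Last-place votes: A 35, D 10, C 0, E 40, B 11.
C is ranked last by the fewest voters, so C wins.

C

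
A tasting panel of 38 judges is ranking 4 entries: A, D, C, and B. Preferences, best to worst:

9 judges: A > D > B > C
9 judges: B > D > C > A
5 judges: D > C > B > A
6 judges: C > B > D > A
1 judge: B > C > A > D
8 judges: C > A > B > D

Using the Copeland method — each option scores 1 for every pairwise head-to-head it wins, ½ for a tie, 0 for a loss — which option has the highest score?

B

A: loses to D, C, and B → score 0.
D: beats A and C; loses to B → score 2.
C: beats A; ties B; loses to D → score 1.5.
B: beats A and D; ties C → score 2.5.
B has the best pairwise record.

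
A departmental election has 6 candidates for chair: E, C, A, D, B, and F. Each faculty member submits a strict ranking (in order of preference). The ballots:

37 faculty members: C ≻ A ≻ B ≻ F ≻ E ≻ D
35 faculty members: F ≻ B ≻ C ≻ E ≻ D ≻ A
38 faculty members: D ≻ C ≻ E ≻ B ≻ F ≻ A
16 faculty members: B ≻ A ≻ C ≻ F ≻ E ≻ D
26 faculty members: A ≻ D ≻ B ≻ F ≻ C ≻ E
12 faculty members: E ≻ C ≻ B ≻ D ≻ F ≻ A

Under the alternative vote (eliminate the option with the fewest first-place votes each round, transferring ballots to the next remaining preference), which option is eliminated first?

Round 1: E 12, C 37, A 26, D 38, B 16, F 35. Eliminate E.

E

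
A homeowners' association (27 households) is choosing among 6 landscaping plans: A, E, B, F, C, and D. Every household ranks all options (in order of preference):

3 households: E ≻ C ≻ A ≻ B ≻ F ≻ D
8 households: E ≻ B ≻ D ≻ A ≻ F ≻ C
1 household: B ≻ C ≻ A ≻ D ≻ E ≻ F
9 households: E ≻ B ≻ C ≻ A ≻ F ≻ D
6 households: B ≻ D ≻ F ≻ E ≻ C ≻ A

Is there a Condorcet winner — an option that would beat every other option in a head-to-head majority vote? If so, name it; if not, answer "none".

E vs A: 26–1 for E.
E vs B: 20–7 for E.
E vs F: 21–6 for E.
E vs C: 26–1 for E.
E vs D: 20–7 for E.
E beats every other option head-to-head.

E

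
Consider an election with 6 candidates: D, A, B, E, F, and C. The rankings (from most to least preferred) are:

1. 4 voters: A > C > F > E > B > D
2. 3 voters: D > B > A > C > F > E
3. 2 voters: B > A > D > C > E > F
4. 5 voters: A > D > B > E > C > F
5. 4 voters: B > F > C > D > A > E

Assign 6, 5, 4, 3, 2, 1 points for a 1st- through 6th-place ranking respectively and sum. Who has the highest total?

D: 4·1 + 3·6 + 2·4 + 5·5 + 4·3 = 67
A: 4·6 + 3·4 + 2·5 + 5·6 + 4·2 = 84
B: 4·2 + 3·5 + 2·6 + 5·4 + 4·6 = 79
E: 4·3 + 3·1 + 2·2 + 5·3 + 4·1 = 38
F: 4·4 + 3·2 + 2·1 + 5·1 + 4·5 = 49
C: 4·5 + 3·3 + 2·3 + 5·2 + 4·4 = 61
A has the highest Borda score (84).

A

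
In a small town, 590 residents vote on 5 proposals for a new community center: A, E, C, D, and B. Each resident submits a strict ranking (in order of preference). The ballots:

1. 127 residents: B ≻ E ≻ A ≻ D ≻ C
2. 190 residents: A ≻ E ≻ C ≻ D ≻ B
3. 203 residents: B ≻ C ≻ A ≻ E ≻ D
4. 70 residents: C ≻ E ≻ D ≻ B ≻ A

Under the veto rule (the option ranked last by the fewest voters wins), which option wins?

E

Last-place votes: A 70, E 0, C 127, D 203, B 190.
E is ranked last by the fewest voters, so E wins.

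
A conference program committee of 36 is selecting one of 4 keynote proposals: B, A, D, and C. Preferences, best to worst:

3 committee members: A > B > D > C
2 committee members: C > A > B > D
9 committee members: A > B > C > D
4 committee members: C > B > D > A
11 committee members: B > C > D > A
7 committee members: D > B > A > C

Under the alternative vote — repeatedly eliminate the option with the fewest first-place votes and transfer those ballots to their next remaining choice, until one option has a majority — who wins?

B

Round 1: B 11, A 12, D 7, C 6. Eliminate C.
Round 2: B 15, A 14, D 7. Eliminate D.
Round 3: B 22, A 14. B has a majority.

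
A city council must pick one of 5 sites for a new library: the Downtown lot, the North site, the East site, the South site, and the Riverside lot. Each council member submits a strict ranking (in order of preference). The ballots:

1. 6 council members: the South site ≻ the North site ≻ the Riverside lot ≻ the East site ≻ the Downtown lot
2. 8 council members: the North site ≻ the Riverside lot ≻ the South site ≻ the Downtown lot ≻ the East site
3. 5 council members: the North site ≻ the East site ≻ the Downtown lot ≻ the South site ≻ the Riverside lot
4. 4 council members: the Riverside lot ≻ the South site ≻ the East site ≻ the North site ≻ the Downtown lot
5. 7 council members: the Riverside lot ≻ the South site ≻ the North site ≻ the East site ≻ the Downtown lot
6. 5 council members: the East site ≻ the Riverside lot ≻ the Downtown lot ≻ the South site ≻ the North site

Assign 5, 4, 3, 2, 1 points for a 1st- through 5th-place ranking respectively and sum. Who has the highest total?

the Riverside lot

the Downtown lot: 6·1 + 8·2 + 5·3 + 4·1 + 7·1 + 5·3 = 63
the North site: 6·4 + 8·5 + 5·5 + 4·2 + 7·3 + 5·1 = 123
the East site: 6·2 + 8·1 + 5·4 + 4·3 + 7·2 + 5·5 = 91
the South site: 6·5 + 8·3 + 5·2 + 4·4 + 7·4 + 5·2 = 118
the Riverside lot: 6·3 + 8·4 + 5·1 + 4·5 + 7·5 + 5·4 = 130
the Riverside lot has the highest Borda score (130).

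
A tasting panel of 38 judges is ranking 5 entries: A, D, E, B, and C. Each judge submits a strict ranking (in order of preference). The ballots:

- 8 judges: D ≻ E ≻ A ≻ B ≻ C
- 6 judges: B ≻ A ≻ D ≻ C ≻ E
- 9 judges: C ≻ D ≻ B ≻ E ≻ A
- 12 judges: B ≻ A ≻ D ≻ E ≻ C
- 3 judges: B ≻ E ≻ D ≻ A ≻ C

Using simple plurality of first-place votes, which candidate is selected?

First-place votes: A 0, D 8, E 0, B 21, C 9.
B has the most first-place votes.

B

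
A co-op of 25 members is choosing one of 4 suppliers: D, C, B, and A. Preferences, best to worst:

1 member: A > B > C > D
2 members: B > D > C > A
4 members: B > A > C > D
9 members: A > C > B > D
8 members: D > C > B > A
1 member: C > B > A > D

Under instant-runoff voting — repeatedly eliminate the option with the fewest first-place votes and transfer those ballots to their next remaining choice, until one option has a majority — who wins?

A

Round 1: D 8, C 1, B 6, A 10. Eliminate C.
Round 2: D 8, B 7, A 10. Eliminate B.
Round 3: D 10, A 15. A has a majority.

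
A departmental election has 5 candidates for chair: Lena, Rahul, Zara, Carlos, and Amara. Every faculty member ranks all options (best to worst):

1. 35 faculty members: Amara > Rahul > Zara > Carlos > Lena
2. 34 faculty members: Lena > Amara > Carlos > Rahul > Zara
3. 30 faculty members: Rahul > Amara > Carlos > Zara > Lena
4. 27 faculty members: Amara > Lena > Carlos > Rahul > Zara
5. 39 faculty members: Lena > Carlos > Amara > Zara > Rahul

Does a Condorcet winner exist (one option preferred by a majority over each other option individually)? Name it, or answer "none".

Amara vs Lena: 92–73 for Amara.
Amara vs Rahul: 135–30 for Amara.
Amara vs Zara: 165–0 for Amara.
Amara vs Carlos: 126–39 for Amara.
Amara beats every other option head-to-head.

Amara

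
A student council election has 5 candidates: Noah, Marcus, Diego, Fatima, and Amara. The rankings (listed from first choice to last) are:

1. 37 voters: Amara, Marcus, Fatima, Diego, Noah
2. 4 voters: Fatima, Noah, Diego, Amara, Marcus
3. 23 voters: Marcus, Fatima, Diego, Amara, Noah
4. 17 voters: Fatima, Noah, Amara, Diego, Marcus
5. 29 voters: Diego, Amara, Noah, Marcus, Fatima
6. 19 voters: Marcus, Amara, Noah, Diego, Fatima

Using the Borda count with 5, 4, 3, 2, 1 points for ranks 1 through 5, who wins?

Amara

Noah: 37·1 + 4·4 + 23·1 + 17·4 + 29·3 + 19·3 = 288
Marcus: 37·4 + 4·1 + 23·5 + 17·1 + 29·2 + 19·5 = 437
Diego: 37·2 + 4·3 + 23·3 + 17·2 + 29·5 + 19·2 = 372
Fatima: 37·3 + 4·5 + 23·4 + 17·5 + 29·1 + 19·1 = 356
Amara: 37·5 + 4·2 + 23·2 + 17·3 + 29·4 + 19·4 = 482
Amara has the highest Borda score (482).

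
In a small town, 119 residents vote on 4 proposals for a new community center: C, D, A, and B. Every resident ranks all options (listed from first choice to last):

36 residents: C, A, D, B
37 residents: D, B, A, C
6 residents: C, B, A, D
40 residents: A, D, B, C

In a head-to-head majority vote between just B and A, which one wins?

Voters preferring B to A: 43; preferring A to B: 76.
A wins the head-to-head.

A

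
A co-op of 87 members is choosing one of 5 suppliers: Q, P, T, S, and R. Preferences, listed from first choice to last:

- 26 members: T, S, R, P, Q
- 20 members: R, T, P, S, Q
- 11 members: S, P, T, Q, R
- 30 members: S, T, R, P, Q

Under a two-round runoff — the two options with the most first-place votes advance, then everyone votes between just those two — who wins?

Round 1 first-place votes: Q 0, P 0, T 26, S 41, R 20.
S and T advance.
Runoff: S is preferred to T by 41 voters; T by 46.
T wins the runoff.

T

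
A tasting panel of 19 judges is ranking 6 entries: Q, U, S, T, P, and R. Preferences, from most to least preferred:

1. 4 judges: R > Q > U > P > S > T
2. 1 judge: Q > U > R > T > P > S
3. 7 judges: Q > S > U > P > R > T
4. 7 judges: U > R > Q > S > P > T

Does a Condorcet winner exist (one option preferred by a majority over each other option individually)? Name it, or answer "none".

Checking pairwise contests:
R beats Q 11–8.
Q beats U 12–7.
Q beats S 19–0.
Q beats T 19–0.
Q beats P 19–0.
U beats R 15–4.
Every option loses at least one head-to-head, so there is no Condorcet winner.

none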